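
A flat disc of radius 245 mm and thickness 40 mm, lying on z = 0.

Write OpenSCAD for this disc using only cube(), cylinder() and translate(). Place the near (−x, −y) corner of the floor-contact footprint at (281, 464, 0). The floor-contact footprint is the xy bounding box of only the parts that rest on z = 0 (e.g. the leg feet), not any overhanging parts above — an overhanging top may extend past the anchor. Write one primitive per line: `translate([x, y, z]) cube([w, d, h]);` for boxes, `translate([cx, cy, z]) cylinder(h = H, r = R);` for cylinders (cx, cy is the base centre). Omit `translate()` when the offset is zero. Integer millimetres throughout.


translate([526, 709, 0]) cylinder(h = 40, r = 245);


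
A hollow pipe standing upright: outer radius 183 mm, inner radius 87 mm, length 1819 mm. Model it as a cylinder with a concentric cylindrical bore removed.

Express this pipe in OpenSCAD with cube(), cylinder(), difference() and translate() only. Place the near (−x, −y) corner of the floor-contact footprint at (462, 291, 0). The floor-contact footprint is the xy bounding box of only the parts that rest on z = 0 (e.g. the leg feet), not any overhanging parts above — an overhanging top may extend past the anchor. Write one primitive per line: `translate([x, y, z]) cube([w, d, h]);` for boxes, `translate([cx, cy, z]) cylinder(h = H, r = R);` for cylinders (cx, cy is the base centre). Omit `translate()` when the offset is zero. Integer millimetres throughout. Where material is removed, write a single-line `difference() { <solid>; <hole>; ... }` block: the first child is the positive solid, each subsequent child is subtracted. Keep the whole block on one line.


difference() { translate([645, 474, 0]) cylinder(h = 1819, r = 183); translate([645, 474, 0]) cylinder(h = 1819, r = 87); }


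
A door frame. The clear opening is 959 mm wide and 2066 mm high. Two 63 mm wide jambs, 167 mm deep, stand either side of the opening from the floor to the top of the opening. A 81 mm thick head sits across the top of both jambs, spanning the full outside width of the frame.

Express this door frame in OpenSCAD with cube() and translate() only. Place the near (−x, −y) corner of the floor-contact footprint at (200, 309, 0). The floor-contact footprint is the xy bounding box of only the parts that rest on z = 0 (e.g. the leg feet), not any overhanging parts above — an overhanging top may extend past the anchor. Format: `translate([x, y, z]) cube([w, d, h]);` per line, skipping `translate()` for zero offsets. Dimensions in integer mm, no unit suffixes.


translate([200, 309, 0]) cube([63, 167, 2066]);
translate([1222, 309, 0]) cube([63, 167, 2066]);
translate([200, 309, 2066]) cube([1085, 167, 81]);


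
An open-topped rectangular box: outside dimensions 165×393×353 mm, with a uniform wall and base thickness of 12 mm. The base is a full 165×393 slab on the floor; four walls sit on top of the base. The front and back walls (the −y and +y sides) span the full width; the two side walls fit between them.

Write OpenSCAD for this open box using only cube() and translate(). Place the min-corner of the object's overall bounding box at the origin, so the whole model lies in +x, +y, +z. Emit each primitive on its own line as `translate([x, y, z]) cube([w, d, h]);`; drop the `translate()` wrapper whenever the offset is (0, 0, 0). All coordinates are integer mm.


cube([165, 393, 12]);
translate([0, 0, 12]) cube([165, 12, 341]);
translate([0, 381, 12]) cube([165, 12, 341]);
translate([0, 12, 12]) cube([12, 369, 341]);
translate([153, 12, 12]) cube([12, 369, 341]);


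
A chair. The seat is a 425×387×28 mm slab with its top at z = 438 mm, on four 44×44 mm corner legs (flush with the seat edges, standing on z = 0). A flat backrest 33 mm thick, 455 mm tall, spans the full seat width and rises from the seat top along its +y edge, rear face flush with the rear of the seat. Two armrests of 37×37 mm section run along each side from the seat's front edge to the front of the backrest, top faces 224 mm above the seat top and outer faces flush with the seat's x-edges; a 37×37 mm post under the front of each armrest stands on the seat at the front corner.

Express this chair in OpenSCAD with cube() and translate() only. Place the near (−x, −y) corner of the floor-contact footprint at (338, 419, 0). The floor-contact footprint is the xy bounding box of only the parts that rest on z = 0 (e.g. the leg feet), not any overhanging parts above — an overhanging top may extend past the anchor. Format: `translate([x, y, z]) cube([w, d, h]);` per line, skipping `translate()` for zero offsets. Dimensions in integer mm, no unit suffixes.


translate([338, 419, 410]) cube([425, 387, 28]);
translate([338, 419, 0]) cube([44, 44, 410]);
translate([719, 419, 0]) cube([44, 44, 410]);
translate([338, 762, 0]) cube([44, 44, 410]);
translate([719, 762, 0]) cube([44, 44, 410]);
translate([338, 773, 438]) cube([425, 33, 455]);
translate([338, 419, 625]) cube([37, 354, 37]);
translate([726, 419, 625]) cube([37, 354, 37]);
translate([338, 419, 438]) cube([37, 37, 187]);
translate([726, 419, 438]) cube([37, 37, 187]);


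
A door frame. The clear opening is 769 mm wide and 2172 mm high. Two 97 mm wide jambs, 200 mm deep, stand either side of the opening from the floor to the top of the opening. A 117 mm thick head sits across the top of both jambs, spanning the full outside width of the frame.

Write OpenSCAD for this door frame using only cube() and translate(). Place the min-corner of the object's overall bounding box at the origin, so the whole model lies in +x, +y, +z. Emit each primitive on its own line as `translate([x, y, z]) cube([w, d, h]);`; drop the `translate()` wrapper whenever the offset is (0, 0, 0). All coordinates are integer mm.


cube([97, 200, 2172]);
translate([866, 0, 0]) cube([97, 200, 2172]);
translate([0, 0, 2172]) cube([963, 200, 117]);


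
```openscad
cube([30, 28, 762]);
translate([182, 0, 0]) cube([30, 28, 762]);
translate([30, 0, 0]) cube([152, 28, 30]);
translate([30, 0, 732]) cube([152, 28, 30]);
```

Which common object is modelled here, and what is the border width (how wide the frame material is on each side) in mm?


A picture frame. The border width is 30 mm.

Four thin pieces enclosing a rectangular opening — a picture frame. The two full-height stiles are 762 mm tall; the top rail sits at z = 732 and is 30 mm tall, so the border above the opening is 762 − 732 = 30 mm, matching the stile x-width.


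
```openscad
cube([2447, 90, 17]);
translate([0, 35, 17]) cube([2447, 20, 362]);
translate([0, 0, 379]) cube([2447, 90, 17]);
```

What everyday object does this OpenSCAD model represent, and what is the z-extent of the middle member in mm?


An I-beam. The web height is 362 mm.

Two wide flanges with a thin centred web — an I-beam. Overall 396 mm minus two 17 mm flanges gives a web of 396 − 2·17 = 362 mm.


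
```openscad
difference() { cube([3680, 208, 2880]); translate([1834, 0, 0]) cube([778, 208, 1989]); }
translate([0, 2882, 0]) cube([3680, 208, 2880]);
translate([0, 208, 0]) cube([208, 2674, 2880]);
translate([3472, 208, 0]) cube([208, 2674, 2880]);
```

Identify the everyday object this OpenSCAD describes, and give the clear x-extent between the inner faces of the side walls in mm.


A single room. The interior width is 3264 mm.

Four walls enclosing a rectangle with a door in the front wall — a room. Outside width 3680 minus two 208 mm walls gives 3264 mm.


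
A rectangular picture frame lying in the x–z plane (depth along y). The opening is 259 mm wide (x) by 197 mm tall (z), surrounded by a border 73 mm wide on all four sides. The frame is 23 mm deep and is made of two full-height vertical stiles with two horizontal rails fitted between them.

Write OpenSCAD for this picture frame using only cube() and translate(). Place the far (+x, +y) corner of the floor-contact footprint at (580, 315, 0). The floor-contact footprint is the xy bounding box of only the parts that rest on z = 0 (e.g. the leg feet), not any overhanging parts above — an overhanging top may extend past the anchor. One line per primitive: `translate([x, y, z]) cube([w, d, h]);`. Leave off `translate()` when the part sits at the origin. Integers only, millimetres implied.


translate([175, 292, 0]) cube([73, 23, 343]);
translate([507, 292, 0]) cube([73, 23, 343]);
translate([248, 292, 0]) cube([259, 23, 73]);
translate([248, 292, 270]) cube([259, 23, 73]);


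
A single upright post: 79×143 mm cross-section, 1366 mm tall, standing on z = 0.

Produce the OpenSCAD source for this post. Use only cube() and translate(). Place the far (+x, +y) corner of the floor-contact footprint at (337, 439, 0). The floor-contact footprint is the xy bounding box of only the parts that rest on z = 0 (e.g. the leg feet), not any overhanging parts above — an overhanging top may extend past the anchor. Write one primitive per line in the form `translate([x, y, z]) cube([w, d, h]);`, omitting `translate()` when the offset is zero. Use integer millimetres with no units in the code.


translate([258, 296, 0]) cube([79, 143, 1366]);


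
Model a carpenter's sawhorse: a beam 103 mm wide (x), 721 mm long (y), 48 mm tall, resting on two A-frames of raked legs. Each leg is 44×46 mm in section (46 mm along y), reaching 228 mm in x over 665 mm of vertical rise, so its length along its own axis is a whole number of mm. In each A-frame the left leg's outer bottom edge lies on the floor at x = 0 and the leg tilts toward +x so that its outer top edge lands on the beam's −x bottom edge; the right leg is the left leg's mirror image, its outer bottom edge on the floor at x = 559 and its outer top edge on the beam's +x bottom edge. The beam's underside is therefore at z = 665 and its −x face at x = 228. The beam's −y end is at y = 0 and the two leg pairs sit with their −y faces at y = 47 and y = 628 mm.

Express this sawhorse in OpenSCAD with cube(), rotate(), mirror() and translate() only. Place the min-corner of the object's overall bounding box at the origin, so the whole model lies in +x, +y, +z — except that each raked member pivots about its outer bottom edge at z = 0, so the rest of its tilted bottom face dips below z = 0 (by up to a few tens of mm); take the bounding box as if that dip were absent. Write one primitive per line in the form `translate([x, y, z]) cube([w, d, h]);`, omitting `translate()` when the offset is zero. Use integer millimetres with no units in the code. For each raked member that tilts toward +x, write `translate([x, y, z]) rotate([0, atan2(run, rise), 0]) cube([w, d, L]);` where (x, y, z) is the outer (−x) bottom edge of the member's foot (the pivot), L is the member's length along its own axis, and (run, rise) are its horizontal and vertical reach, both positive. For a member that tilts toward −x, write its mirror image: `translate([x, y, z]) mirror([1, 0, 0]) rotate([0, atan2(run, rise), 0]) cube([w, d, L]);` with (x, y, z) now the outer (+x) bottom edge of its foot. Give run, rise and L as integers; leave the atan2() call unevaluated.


translate([228, 0, 665]) cube([103, 721, 48]);
translate([0, 47, 0]) rotate([0, atan2(228, 665), 0]) cube([44, 46, 703]);
translate([559, 47, 0]) mirror([1, 0, 0]) rotate([0, atan2(228, 665), 0]) cube([44, 46, 703]);
translate([0, 628, 0]) rotate([0, atan2(228, 665), 0]) cube([44, 46, 703]);
translate([559, 628, 0]) mirror([1, 0, 0]) rotate([0, atan2(228, 665), 0]) cube([44, 46, 703]);


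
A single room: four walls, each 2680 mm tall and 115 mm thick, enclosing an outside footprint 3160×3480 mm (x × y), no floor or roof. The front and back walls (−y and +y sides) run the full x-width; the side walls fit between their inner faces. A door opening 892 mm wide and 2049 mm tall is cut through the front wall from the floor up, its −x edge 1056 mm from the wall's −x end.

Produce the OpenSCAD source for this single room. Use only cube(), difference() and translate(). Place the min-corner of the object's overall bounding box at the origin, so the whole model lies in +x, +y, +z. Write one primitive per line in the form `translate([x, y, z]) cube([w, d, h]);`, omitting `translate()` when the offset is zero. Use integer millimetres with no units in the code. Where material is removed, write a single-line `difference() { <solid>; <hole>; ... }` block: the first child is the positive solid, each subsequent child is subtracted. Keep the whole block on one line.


difference() { cube([3160, 115, 2680]); translate([1056, 0, 0]) cube([892, 115, 2049]); }
translate([0, 3365, 0]) cube([3160, 115, 2680]);
translate([0, 115, 0]) cube([115, 3250, 2680]);
translate([3045, 115, 0]) cube([115, 3250, 2680]);


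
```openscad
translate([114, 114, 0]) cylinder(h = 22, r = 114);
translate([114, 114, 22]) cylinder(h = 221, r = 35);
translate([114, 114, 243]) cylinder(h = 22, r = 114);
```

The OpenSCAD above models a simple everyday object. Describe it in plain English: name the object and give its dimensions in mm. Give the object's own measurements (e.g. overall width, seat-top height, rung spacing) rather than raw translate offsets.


A spool: two coaxial disc flanges of radius 114 mm and thickness 22 mm, joined by a core cylinder of radius 35 mm and height 221 mm. The lower flange rests on z = 0 and the three cylinders share a vertical axis.


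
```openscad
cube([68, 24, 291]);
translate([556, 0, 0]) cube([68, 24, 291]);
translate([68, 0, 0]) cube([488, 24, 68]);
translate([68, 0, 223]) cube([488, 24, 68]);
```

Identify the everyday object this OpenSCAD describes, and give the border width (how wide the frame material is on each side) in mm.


A picture frame. The border width is 68 mm.

Four thin pieces enclosing a rectangular opening — a picture frame. The two full-height stiles are 291 mm tall; the top rail sits at z = 223 and is 68 mm tall, so the border above the opening is 291 − 223 = 68 mm, matching the stile x-width.


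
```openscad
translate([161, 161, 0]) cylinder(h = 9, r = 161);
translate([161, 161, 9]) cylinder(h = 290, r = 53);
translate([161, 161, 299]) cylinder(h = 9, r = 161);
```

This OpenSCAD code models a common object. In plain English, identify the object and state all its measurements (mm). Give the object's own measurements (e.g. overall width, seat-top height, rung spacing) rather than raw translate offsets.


A spool: two coaxial disc flanges of radius 161 mm and thickness 9 mm, joined by a core cylinder of radius 53 mm and height 290 mm. The lower flange rests on z = 0 and the three cylinders share a vertical axis.


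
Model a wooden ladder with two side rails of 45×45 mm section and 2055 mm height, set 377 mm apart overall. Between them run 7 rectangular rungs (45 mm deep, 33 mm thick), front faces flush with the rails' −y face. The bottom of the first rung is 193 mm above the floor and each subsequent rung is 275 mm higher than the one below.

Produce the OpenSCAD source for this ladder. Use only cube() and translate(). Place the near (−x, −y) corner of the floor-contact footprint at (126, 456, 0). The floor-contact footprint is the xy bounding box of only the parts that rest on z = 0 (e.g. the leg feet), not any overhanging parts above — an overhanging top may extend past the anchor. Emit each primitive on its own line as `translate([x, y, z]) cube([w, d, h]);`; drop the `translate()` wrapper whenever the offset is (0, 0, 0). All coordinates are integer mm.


// rung span = 377 - 2*45 = 287
// rung[k] z = 193 + k*275
translate([126, 456, 0]) cube([45, 45, 2055]);
translate([458, 456, 0]) cube([45, 45, 2055]);
translate([171, 456, 193]) cube([287, 45, 33]);
translate([171, 456, 468]) cube([287, 45, 33]);
translate([171, 456, 743]) cube([287, 45, 33]);
translate([171, 456, 1018]) cube([287, 45, 33]);
translate([171, 456, 1293]) cube([287, 45, 33]);
translate([171, 456, 1568]) cube([287, 45, 33]);
translate([171, 456, 1843]) cube([287, 45, 33]);


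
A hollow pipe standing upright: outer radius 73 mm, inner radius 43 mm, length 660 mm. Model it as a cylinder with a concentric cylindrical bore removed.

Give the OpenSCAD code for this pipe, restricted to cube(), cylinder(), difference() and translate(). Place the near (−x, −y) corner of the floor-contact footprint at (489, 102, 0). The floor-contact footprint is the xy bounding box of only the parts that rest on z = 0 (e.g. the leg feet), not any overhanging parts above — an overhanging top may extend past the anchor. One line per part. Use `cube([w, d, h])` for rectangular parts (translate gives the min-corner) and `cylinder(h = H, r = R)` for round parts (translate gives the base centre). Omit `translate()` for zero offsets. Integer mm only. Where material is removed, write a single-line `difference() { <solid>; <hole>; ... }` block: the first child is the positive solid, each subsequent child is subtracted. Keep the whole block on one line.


difference() { translate([562, 175, 0]) cylinder(h = 660, r = 73); translate([562, 175, 0]) cylinder(h = 660, r = 43); }


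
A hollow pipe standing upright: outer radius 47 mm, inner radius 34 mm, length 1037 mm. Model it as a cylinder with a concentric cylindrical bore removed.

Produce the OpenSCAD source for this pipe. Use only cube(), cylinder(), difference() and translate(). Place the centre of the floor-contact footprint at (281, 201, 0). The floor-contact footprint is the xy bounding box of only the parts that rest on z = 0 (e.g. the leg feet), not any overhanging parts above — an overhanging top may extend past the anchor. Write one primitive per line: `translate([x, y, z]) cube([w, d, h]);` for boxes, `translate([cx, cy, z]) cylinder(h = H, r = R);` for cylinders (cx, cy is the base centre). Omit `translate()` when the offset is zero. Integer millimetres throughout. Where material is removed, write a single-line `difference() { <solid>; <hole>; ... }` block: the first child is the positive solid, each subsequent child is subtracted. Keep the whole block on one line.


difference() { translate([281, 201, 0]) cylinder(h = 1037, r = 47); translate([281, 201, 0]) cylinder(h = 1037, r = 34); }


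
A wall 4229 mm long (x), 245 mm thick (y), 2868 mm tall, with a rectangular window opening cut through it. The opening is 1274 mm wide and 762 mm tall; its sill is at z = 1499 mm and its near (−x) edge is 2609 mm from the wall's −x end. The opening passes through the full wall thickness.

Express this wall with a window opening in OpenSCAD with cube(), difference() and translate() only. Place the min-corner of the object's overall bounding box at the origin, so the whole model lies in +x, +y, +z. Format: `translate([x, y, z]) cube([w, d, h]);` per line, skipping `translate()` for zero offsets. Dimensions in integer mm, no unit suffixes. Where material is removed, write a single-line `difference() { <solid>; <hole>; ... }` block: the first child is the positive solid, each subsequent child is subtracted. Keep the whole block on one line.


difference() { cube([4229, 245, 2868]); translate([2609, 0, 1499]) cube([1274, 245, 762]); }


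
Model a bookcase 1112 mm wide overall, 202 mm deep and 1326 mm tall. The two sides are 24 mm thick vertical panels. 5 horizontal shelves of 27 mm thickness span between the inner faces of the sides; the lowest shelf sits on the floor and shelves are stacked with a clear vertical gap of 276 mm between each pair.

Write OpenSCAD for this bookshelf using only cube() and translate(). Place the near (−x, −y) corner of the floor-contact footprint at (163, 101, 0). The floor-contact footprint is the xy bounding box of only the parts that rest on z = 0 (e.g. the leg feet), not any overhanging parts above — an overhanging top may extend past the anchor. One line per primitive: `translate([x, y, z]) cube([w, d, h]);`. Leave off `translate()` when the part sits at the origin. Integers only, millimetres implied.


translate([163, 101, 0]) cube([24, 202, 1326]);
translate([1251, 101, 0]) cube([24, 202, 1326]);
translate([187, 101, 0]) cube([1064, 202, 27]);
translate([187, 101, 303]) cube([1064, 202, 27]);
translate([187, 101, 606]) cube([1064, 202, 27]);
translate([187, 101, 909]) cube([1064, 202, 27]);
translate([187, 101, 1212]) cube([1064, 202, 27]);


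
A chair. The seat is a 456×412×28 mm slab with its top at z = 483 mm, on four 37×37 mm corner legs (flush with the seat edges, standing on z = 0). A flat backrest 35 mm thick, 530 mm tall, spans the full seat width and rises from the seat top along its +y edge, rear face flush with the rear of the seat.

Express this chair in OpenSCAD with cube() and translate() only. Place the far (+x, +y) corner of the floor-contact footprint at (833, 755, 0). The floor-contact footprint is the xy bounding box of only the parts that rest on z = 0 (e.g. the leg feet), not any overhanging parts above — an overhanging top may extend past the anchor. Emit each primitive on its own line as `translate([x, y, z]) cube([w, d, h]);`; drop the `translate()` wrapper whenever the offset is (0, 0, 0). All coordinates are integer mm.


// leg_h = 483 - 28 = 455
translate([377, 343, 455]) cube([456, 412, 28]);
translate([377, 343, 0]) cube([37, 37, 455]);
translate([796, 343, 0]) cube([37, 37, 455]);
translate([377, 718, 0]) cube([37, 37, 455]);
translate([796, 718, 0]) cube([37, 37, 455]);
translate([377, 720, 483]) cube([456, 35, 530]);


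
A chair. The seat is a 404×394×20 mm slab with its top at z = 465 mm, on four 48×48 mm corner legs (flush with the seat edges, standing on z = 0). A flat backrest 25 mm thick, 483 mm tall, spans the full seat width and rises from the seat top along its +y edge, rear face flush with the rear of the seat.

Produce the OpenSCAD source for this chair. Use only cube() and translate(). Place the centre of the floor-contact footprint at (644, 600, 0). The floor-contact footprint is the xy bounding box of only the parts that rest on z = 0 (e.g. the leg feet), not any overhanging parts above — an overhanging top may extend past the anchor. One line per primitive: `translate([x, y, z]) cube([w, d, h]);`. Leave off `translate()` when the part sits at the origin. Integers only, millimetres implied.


translate([442, 403, 445]) cube([404, 394, 20]);
translate([442, 403, 0]) cube([48, 48, 445]);
translate([798, 403, 0]) cube([48, 48, 445]);
translate([442, 749, 0]) cube([48, 48, 445]);
translate([798, 749, 0]) cube([48, 48, 445]);
translate([442, 772, 465]) cube([404, 25, 483]);


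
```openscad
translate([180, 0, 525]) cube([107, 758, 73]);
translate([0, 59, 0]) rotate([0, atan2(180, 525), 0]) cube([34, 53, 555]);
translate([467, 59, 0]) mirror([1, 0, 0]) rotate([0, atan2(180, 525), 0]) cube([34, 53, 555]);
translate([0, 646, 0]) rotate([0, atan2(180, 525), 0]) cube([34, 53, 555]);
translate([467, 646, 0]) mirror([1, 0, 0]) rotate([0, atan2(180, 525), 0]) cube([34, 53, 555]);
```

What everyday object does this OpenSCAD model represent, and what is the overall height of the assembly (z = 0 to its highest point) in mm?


A sawhorse. The overall height is 598 mm.

A beam across two mirrored pairs of raked legs — a sawhorse. The beam's underside is at z = 525 (matching the legs' vertical rise in atan2(180, 525)) and the beam is 73 mm tall, so its top is at 525 + 73 = 598 mm. The raked legs top out at the beam's underside, so that is the highest point.


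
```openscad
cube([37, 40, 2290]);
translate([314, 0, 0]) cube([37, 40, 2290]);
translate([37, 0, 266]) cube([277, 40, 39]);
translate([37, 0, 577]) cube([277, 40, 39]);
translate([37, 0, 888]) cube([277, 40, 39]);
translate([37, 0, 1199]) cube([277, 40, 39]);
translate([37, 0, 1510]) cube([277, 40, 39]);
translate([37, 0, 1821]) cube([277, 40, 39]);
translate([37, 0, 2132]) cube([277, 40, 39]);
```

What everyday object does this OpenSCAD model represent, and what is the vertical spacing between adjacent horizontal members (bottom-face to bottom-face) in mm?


A ladder. The rung spacing is 311 mm.

Two tall 37×40 posts with 7 short bars between them — a ladder. Adjacent rungs sit at z = 266 and z = 577, so the spacing is 577 − 266 = 311 mm.


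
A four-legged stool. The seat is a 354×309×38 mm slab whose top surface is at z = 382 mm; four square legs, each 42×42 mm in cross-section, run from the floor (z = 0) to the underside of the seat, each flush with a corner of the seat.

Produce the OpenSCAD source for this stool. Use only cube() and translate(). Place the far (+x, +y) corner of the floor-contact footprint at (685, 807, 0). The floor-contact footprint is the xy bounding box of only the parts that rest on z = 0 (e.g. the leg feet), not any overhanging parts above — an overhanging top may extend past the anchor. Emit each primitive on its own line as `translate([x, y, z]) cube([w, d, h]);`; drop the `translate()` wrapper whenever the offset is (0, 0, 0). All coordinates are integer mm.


translate([331, 498, 344]) cube([354, 309, 38]);
translate([331, 498, 0]) cube([42, 42, 344]);
translate([643, 498, 0]) cube([42, 42, 344]);
translate([331, 765, 0]) cube([42, 42, 344]);
translate([643, 765, 0]) cube([42, 42, 344]);


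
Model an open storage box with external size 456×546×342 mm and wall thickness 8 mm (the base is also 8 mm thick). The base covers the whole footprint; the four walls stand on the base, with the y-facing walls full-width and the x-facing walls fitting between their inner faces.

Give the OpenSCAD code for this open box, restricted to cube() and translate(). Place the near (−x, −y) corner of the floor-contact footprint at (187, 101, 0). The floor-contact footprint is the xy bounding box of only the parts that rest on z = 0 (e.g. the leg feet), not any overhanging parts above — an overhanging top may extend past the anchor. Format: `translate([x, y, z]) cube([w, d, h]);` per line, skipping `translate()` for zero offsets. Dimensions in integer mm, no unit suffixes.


translate([187, 101, 0]) cube([456, 546, 8]);
translate([187, 101, 8]) cube([456, 8, 334]);
translate([187, 639, 8]) cube([456, 8, 334]);
translate([187, 109, 8]) cube([8, 530, 334]);
translate([635, 109, 8]) cube([8, 530, 334]);


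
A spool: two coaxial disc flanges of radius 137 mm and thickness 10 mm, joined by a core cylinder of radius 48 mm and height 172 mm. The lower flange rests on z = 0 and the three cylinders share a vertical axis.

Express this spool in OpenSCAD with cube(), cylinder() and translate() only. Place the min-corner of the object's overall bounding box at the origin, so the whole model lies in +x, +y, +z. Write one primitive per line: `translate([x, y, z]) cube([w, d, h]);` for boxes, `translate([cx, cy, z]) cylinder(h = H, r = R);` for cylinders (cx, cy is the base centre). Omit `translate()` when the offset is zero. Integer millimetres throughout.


translate([137, 137, 0]) cylinder(h = 10, r = 137);
translate([137, 137, 10]) cylinder(h = 172, r = 48);
translate([137, 137, 182]) cylinder(h = 10, r = 137);


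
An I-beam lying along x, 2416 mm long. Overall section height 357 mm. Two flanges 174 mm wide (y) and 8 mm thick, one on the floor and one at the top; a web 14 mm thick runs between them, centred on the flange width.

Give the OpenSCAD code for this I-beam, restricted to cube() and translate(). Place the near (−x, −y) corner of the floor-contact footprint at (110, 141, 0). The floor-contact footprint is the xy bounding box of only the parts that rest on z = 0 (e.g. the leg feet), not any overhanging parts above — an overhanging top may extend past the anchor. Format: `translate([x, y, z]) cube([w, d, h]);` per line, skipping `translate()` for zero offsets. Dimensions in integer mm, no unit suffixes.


translate([110, 141, 0]) cube([2416, 174, 8]);
translate([110, 221, 8]) cube([2416, 14, 341]);
translate([110, 141, 349]) cube([2416, 174, 8]);


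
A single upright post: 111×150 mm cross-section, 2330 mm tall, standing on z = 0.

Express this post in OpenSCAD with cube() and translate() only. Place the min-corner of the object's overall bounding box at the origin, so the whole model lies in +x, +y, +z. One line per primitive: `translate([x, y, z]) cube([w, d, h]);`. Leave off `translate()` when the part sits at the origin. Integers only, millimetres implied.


cube([111, 150, 2330]);


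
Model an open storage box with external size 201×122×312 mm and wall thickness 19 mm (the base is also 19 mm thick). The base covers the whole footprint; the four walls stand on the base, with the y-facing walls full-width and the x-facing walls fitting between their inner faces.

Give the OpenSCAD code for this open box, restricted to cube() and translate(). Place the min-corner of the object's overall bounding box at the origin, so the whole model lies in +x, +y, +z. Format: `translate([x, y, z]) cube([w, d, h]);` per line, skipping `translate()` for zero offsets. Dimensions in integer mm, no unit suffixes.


cube([201, 122, 19]);
translate([0, 0, 19]) cube([201, 19, 293]);
translate([0, 103, 19]) cube([201, 19, 293]);
translate([0, 19, 19]) cube([19, 84, 293]);
translate([182, 19, 19]) cube([19, 84, 293]);


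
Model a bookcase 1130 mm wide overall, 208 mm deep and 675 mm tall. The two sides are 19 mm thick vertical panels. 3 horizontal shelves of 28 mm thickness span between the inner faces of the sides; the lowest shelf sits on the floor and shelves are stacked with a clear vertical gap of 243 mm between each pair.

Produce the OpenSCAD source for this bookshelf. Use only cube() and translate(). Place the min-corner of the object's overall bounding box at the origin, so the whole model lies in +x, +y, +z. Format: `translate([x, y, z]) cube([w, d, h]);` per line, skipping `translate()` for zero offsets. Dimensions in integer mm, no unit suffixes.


cube([19, 208, 675]);
translate([1111, 0, 0]) cube([19, 208, 675]);
translate([19, 0, 0]) cube([1092, 208, 28]);
translate([19, 0, 271]) cube([1092, 208, 28]);
translate([19, 0, 542]) cube([1092, 208, 28]);


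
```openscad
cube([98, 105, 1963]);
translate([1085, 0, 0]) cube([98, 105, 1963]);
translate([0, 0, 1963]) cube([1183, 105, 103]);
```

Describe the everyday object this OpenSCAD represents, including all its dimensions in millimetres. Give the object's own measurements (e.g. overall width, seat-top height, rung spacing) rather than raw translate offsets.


A door frame. The clear opening is 987 mm wide and 1963 mm high. Two 98 mm wide jambs, 105 mm deep, stand either side of the opening from the floor to the top of the opening. A 103 mm thick head sits across the top of both jambs, spanning the full outside width of the frame.


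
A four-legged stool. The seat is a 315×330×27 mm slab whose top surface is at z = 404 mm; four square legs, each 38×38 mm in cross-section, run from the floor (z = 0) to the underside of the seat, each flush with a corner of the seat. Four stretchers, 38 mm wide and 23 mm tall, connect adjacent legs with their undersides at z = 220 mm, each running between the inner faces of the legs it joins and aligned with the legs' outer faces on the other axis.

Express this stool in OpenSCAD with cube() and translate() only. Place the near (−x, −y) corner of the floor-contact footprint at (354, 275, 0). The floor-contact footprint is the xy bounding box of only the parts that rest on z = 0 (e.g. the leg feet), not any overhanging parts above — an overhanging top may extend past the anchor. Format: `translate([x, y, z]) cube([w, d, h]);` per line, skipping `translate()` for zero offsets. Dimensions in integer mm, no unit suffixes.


// leg_h = 404 - 27 = 377
// stretcher span = 315 - 2*38 = 239
translate([354, 275, 377]) cube([315, 330, 27]);
translate([354, 275, 0]) cube([38, 38, 377]);
translate([631, 275, 0]) cube([38, 38, 377]);
translate([354, 567, 0]) cube([38, 38, 377]);
translate([631, 567, 0]) cube([38, 38, 377]);
translate([392, 275, 220]) cube([239, 38, 23]);
translate([392, 567, 220]) cube([239, 38, 23]);
translate([354, 313, 220]) cube([38, 254, 23]);
translate([631, 313, 220]) cube([38, 254, 23]);


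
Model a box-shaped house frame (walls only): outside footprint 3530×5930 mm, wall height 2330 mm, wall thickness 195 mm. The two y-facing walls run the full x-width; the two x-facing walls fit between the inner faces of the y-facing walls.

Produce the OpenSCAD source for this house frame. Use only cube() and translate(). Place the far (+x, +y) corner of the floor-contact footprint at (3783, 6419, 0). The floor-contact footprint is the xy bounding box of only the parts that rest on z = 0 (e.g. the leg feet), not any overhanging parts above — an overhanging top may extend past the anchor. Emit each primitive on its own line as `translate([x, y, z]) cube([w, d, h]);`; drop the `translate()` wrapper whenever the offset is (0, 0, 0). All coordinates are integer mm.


translate([253, 489, 0]) cube([3530, 195, 2330]);
translate([253, 6224, 0]) cube([3530, 195, 2330]);
translate([253, 684, 0]) cube([195, 5540, 2330]);
translate([3588, 684, 0]) cube([195, 5540, 2330]);


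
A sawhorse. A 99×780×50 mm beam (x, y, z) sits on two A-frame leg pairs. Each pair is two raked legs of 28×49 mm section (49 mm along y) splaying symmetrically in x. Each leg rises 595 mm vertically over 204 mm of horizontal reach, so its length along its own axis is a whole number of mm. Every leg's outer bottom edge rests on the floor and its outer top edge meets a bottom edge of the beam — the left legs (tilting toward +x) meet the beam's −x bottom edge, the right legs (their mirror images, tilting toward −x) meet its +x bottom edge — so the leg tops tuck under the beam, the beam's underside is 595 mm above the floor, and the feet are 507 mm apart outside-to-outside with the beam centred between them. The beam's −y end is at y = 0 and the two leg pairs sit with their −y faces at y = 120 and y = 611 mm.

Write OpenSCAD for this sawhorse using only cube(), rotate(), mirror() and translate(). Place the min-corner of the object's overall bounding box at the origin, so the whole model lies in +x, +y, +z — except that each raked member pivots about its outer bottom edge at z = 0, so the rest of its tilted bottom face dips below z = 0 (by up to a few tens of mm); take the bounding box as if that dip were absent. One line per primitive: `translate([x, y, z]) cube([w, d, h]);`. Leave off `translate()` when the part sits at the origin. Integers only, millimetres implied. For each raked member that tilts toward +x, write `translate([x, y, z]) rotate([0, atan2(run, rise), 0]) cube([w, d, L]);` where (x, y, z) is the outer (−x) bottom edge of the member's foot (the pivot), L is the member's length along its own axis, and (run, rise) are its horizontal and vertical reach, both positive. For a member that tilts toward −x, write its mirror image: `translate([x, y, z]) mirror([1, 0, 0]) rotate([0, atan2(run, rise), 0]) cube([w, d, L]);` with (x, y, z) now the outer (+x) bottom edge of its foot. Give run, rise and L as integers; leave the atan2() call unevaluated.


translate([204, 0, 595]) cube([99, 780, 50]);
translate([0, 120, 0]) rotate([0, atan2(204, 595), 0]) cube([28, 49, 629]);
translate([507, 120, 0]) mirror([1, 0, 0]) rotate([0, atan2(204, 595), 0]) cube([28, 49, 629]);
translate([0, 611, 0]) rotate([0, atan2(204, 595), 0]) cube([28, 49, 629]);
translate([507, 611, 0]) mirror([1, 0, 0]) rotate([0, atan2(204, 595), 0]) cube([28, 49, 629]);


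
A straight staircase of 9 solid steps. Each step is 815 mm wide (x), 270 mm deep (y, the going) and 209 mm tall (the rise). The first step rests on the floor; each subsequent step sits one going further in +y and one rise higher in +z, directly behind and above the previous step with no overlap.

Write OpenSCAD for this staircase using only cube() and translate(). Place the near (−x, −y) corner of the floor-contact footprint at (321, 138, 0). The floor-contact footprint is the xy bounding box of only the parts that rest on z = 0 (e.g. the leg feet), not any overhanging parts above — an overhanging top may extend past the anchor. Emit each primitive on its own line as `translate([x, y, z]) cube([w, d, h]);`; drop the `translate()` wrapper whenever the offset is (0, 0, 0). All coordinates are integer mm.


translate([321, 138, 0]) cube([815, 270, 209]);
translate([321, 408, 209]) cube([815, 270, 209]);
translate([321, 678, 418]) cube([815, 270, 209]);
translate([321, 948, 627]) cube([815, 270, 209]);
translate([321, 1218, 836]) cube([815, 270, 209]);
translate([321, 1488, 1045]) cube([815, 270, 209]);
translate([321, 1758, 1254]) cube([815, 270, 209]);
translate([321, 2028, 1463]) cube([815, 270, 209]);
translate([321, 2298, 1672]) cube([815, 270, 209]);


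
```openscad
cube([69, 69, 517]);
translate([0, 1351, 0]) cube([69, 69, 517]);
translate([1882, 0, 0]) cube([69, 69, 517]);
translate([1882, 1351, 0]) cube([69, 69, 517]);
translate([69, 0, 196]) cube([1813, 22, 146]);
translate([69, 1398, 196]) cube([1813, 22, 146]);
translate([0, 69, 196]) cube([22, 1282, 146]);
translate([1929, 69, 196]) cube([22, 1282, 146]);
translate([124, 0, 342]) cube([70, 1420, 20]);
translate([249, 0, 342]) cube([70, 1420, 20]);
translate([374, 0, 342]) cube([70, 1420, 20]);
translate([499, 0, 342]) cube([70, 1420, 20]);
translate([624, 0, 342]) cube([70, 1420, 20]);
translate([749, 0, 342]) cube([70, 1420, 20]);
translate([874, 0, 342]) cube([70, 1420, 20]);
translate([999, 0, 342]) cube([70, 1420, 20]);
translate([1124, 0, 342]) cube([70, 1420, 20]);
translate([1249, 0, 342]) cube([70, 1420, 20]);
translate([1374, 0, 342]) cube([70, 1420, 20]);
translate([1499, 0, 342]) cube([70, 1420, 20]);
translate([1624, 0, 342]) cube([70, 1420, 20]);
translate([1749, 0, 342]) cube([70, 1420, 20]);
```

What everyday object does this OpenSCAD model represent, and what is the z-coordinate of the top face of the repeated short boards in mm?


A bed frame. The slat-top height is 362 mm.

Four posts, four rails, and a row of slats — a bed frame. Slats sit on the rails at z = 196 + 146 = 342; with slat thickness 20, the top is 362 mm.


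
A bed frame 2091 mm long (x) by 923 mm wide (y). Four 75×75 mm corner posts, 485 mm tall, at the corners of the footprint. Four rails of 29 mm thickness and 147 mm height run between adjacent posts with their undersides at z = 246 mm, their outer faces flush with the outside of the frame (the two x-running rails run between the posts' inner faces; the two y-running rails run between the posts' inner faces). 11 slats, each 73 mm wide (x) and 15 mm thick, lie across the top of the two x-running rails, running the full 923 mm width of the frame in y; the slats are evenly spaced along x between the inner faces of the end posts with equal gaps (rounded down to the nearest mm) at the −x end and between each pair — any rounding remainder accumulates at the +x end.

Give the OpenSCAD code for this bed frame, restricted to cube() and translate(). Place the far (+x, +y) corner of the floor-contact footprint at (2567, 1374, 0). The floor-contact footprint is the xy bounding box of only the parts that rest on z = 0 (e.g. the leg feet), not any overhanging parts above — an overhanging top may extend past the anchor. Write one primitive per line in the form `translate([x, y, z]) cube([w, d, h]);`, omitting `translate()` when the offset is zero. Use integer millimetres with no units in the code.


translate([476, 451, 0]) cube([75, 75, 485]);
translate([476, 1299, 0]) cube([75, 75, 485]);
translate([2492, 451, 0]) cube([75, 75, 485]);
translate([2492, 1299, 0]) cube([75, 75, 485]);
translate([551, 451, 246]) cube([1941, 29, 147]);
translate([551, 1345, 246]) cube([1941, 29, 147]);
translate([476, 526, 246]) cube([29, 773, 147]);
translate([2538, 526, 246]) cube([29, 773, 147]);
translate([645, 451, 393]) cube([73, 923, 15]);
translate([812, 451, 393]) cube([73, 923, 15]);
translate([979, 451, 393]) cube([73, 923, 15]);
translate([1146, 451, 393]) cube([73, 923, 15]);
translate([1313, 451, 393]) cube([73, 923, 15]);
translate([1480, 451, 393]) cube([73, 923, 15]);
translate([1647, 451, 393]) cube([73, 923, 15]);
translate([1814, 451, 393]) cube([73, 923, 15]);
translate([1981, 451, 393]) cube([73, 923, 15]);
translate([2148, 451, 393]) cube([73, 923, 15]);
translate([2315, 451, 393]) cube([73, 923, 15]);


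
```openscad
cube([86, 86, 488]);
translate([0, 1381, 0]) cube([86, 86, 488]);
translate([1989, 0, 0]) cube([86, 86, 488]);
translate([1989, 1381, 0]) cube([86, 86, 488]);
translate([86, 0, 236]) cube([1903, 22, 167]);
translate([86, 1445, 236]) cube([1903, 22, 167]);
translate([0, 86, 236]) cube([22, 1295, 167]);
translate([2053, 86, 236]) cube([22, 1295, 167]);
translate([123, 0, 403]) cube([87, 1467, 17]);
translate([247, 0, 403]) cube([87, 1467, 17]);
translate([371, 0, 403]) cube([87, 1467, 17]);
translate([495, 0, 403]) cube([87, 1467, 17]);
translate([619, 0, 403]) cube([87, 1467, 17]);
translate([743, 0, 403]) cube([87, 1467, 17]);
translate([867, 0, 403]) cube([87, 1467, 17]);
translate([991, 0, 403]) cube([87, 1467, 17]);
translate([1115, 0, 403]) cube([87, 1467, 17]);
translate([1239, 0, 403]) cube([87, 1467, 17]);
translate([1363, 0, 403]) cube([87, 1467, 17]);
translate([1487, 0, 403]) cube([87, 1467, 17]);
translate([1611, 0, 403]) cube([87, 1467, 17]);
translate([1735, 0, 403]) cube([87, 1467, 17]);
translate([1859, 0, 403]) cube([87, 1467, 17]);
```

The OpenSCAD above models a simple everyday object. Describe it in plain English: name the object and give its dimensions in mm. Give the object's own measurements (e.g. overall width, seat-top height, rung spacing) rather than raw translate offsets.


A bed frame 2075 mm long (x) by 1467 mm wide (y). Four 86×86 mm corner posts, 488 mm tall, at the corners of the footprint. Four rails of 22 mm thickness and 167 mm height run between adjacent posts with their undersides at z = 236 mm, their outer faces flush with the outside of the frame (the two x-running rails run between the posts' inner faces; the two y-running rails run between the posts' inner faces). 15 slats, each 87 mm wide (x) and 17 mm thick, lie across the top of the two x-running rails, running the full 1467 mm width of the frame in y; along x they sit between the end posts with a 37 mm gap after the −x posts and between neighbouring slats, leaving 43 mm before the +x posts.
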